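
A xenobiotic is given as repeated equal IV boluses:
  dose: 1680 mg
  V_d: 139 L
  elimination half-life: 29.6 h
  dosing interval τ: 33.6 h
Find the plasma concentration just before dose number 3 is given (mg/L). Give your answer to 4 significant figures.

8.008 mg/L

C₀ per dose = Dose / Vd = 1680 / 139 = 12.09 mg/L
k = ln2 / t½ = 0.693147 / 29.6 = 0.02342 h⁻¹
Fraction remaining after one interval: r = e^(−kτ) = e^(−0.02342 × 33.6) = 0.4552
Before dose 3, 2 doses have been given (aged 1τ, 2τ).
C_trough = C₀ × (r + r²) = 12.09 × (0.4552 + 0.2072) = 8.008 mg/L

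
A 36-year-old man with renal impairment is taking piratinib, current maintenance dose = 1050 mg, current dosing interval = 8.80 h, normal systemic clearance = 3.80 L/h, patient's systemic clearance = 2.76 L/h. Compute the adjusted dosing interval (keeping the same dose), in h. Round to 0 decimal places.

12 h

To keep the same average steady-state level, dosing rate must scale with clearance.
CL ratio = 2.76 / 3.80 = 0.7263
New interval (same dose) = 8.80 / 0.7263 = 12.12 h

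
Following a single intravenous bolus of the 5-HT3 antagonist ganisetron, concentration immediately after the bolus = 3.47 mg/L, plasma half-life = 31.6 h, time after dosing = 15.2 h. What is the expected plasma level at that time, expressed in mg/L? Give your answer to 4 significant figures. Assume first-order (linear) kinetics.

2.486 mg/L

k = ln2 / t½ = 0.693147 / 31.6 = 0.02194 h⁻¹
C = C₀ · e^(−k·t) = 3.470 × e^(−0.02194 × 15.2)
  = 3.470 × 0.7164 = 2.486 mg/L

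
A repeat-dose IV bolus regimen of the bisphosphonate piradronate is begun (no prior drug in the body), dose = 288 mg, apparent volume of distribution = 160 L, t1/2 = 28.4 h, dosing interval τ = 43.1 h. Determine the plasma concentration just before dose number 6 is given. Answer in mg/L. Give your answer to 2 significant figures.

0.96 mg/L

C₀ per dose = Dose / Vd = 288 / 160 = 1.800 mg/L
k = ln2 / t½ = 0.693147 / 28.4 = 0.02441 h⁻¹
Fraction remaining after one interval: r = e^(−kτ) = e^(−0.02441 × 43.1) = 0.3492
Before dose 6, 5 doses have been given (aged 1τ, 2τ, 3τ, 4τ, 5τ).
C_trough = C₀ × (r + r² + … + r^5) = C₀ × r(1−r^5)/(1−r)
        = 1.800 × 0.3492 × (1 − 0.005192) / (1 − 0.3492) = 0.9608 mg/L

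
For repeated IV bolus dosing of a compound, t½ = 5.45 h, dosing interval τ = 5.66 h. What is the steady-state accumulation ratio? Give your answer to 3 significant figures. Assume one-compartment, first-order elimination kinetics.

k = ln2 / t½ = 0.693147 / 5.45 = 0.1272 h⁻¹
e^(−kτ) = e^(−0.1272 × 5.66) = 0.4868
Accumulation ratio R = 1 / (1 − e^(−kτ)) = 1 / (1 − 0.4868) = 1.949

1.95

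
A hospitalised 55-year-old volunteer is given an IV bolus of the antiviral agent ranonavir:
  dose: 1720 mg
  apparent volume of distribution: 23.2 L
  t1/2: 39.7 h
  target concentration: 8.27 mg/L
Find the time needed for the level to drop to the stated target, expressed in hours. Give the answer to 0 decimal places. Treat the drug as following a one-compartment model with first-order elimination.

C₀ = Dose / Vd = 1720 / 23.2 = 74.14 mg/L
k = ln2 / t½ = 0.693147 / 39.7 = 0.01746 h⁻¹
t = ln(C₀ / C) / k = ln(74.14 / 8.27) / 0.01746
  = ln(8.965) / 0.01746 = 2.193 / 0.01746 = 125.6 h

126 h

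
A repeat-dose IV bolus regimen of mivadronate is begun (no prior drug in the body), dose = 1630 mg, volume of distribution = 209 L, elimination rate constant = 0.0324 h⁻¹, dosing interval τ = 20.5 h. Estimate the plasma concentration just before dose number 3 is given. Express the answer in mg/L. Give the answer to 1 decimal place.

C₀ per dose = Dose / Vd = 1630 / 209 = 7.799 mg/L
Fraction remaining after one interval: r = e^(−kτ) = e^(−0.03240 × 20.5) = 0.5147
Before dose 3, 2 doses have been given (aged 1τ, 2τ).
C_trough = C₀ × (r + r²) = 7.799 × (0.5147 + 0.2649) = 6.080 mg/L

6.1 mg/L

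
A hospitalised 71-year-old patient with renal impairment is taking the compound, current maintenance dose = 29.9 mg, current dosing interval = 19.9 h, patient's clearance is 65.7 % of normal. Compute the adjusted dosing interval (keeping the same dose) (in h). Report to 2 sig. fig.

To keep the same average steady-state level, dosing rate must scale with clearance.
CL ratio = 65.7 / 100 = 0.6570
New interval (same dose) = 19.9 / 0.6570 = 30.29 h

30 h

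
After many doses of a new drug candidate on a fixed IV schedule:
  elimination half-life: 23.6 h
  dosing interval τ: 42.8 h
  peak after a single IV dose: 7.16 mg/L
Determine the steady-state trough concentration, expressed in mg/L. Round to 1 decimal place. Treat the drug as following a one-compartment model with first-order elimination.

2.8 mg/L

k = ln2 / t½ = 0.693147 / 23.6 = 0.02937 h⁻¹
e^(−kτ) = e^(−0.02937 × 42.8) = 0.2845
Accumulation ratio R = 1 / (1 − e^(−kτ)) = 1 / (1 − 0.2845) = 1.398
Steady-state trough = C₀ × R × e^(−kτ) = 7.16 × 1.398 × 0.2845 = 2.848 mg/L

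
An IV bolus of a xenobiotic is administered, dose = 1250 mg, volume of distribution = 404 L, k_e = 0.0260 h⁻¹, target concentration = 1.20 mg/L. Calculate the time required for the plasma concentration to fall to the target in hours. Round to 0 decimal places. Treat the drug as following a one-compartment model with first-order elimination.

36 h

C₀ = Dose / Vd = 1250 / 404 = 3.094 mg/L
t = ln(C₀ / C) / k = ln(3.094 / 1.20) / 0.02600
  = ln(2.578) / 0.02600 = 0.9470 / 0.02600 = 36.42 h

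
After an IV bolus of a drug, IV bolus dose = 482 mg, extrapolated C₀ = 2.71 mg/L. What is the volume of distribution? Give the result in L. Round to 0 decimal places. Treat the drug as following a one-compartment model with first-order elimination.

178 L

Vd = Dose / C₀ = 482.0 / 2.71 = 177.9 L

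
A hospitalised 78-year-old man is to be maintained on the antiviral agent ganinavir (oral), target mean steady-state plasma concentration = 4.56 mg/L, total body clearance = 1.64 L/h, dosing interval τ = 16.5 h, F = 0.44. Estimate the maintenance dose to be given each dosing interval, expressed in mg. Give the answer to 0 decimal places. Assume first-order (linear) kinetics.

280 mg

At steady state, F × (Dose/τ) = Css × CL.
Dose = Css × CL × τ / F = 4.56 × 1.640 × 16.5 / 0.44 = 280.4 mg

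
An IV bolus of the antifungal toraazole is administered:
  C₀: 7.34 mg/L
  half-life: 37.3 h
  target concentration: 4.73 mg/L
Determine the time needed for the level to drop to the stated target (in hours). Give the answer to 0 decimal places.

k = ln2 / t½ = 0.693147 / 37.3 = 0.01858 h⁻¹
t = ln(C₀ / C) / k = ln(7.340 / 4.73) / 0.01858
  = ln(1.552) / 0.01858 = 0.4395 / 0.01858 = 23.65 h

24 h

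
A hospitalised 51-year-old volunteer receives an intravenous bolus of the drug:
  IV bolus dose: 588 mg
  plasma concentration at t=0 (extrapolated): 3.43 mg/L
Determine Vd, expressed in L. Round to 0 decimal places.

Vd = Dose / C₀ = 588.0 / 3.43 = 171.4 L

171 L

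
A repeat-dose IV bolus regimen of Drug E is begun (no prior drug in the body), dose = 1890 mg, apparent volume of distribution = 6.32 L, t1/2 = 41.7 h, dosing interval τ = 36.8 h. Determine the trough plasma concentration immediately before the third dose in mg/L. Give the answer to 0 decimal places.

250 mg/L

C₀ per dose = Dose / Vd = 1890 / 6.32 = 299.1 mg/L
k = ln2 / t½ = 0.693147 / 41.7 = 0.01662 h⁻¹
Fraction remaining after one interval: r = e^(−kτ) = e^(−0.01662 × 36.8) = 0.5425
Before dose 3, 2 doses have been given (aged 1τ, 2τ).
C_trough = C₀ × (r + r²) = 299.1 × (0.5425 + 0.2943) = 250.3 mg/L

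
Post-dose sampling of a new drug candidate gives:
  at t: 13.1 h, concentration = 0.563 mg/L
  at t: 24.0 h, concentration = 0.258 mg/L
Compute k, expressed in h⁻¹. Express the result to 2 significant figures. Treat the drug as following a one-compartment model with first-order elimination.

k = ln(C₁/C₂) / (t₂ − t₁) = ln(0.563/0.258) / (24.0 − 13.1)
  = 0.7803 / 10.90 = 0.07159 h⁻¹

0.072 h⁻¹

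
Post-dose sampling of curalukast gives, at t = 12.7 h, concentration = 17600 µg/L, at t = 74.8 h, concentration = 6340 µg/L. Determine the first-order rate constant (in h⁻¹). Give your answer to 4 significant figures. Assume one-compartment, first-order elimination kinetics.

0.01644 h⁻¹

k = ln(C₁/C₂) / (t₂ − t₁) = ln(17600/6340) / (74.8 − 12.7)
  = 1.021 / 62.10 = 0.01644 h⁻¹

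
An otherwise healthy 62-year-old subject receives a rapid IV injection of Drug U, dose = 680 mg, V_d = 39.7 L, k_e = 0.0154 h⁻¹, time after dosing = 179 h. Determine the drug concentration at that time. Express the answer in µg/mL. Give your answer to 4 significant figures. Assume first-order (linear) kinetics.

C₀ = Dose / Vd = 680.0 / 39.7 = 17.13 mg/L
C = C₀ · e^(−k·t) = 17.13 × e^(−0.01540 × 179)
  = 17.13 × 0.06351 = 1.088 mg/L
(1.088 mg/L = 1.088 µg/mL)

1.088 µg/mL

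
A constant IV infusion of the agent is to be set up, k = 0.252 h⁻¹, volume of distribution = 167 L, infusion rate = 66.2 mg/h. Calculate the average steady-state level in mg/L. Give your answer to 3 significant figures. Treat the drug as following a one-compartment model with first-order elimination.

CL = k × Vd = 0.2520 × 167 = 42.08 L/h
At steady state Css = R₀ / CL = 66.2 / 42.08 = 1.573 mg/L

1.57 mg/L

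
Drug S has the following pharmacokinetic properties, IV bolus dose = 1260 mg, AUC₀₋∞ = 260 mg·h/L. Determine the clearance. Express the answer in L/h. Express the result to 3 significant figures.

CL = Dose / AUC = 1260 / 260 = 4.846 L/h

4.85 L/h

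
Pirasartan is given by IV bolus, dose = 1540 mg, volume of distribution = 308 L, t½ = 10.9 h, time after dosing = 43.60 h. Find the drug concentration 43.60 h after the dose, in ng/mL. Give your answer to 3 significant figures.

313 ng/mL

C₀ = Dose / Vd = 1540 / 308 = 5.000 mg/L
k = ln2 / t½ = 0.693147 / 10.9 = 0.06359 h⁻¹
t / t½ = 43.60 / 10.9 = 4 half-lives
C = C₀ × (1/2)^4 = 5.000 × 0.06250 = 0.3125 mg/L
Convert: 0.3125 mg/L × 1000 = 312.5 ng/mL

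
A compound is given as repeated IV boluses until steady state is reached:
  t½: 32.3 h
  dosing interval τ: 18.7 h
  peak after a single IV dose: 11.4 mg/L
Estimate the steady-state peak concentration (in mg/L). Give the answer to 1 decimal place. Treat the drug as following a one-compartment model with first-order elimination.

34.5 mg/L

k = ln2 / t½ = 0.693147 / 32.3 = 0.02146 h⁻¹
e^(−kτ) = e^(−0.02146 × 18.7) = 0.6694
Accumulation ratio R = 1 / (1 − e^(−kτ)) = 1 / (1 − 0.6694) = 3.025
Steady-state peak = C₀ × R = 11.4 × 3.025 = 34.49 mg/L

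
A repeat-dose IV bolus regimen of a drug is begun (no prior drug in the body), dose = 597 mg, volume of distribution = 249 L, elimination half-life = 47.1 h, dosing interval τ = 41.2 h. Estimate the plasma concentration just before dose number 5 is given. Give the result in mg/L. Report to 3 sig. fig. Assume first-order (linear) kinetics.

C₀ per dose = Dose / Vd = 597 / 249 = 2.398 mg/L
k = ln2 / t½ = 0.693147 / 47.1 = 0.01472 h⁻¹
Fraction remaining after one interval: r = e^(−kτ) = e^(−0.01472 × 41.2) = 0.5453
Before dose 5, 4 doses have been given (aged 1τ, 2τ, 3τ, 4τ).
C_trough = C₀ × (r + r² + … + r^4) = C₀ × r(1−r^4)/(1−r)
        = 2.398 × 0.5453 × (1 − 0.08842) / (1 − 0.5453) = 2.622 mg/L

2.62 mg/L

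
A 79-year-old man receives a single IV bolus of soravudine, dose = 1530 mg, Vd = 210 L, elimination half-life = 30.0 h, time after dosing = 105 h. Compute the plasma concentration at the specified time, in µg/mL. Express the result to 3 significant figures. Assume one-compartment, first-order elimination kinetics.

0.644 µg/mL

C₀ = Dose / Vd = 1530 / 210 = 7.286 mg/L
k = ln2 / t½ = 0.693147 / 30.0 = 0.02310 h⁻¹
C = C₀ · e^(−k·t) = 7.286 × e^(−0.02310 × 105)
  = 7.286 × 0.08843 = 0.6443 mg/L
(0.6443 mg/L = 0.6443 µg/mL)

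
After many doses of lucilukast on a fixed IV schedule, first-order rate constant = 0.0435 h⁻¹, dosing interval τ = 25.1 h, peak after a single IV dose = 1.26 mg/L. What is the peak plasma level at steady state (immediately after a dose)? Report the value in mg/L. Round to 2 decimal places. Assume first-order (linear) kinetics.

1.90 mg/L

e^(−kτ) = e^(−0.04350 × 25.1) = 0.3356
Accumulation ratio R = 1 / (1 − e^(−kτ)) = 1 / (1 − 0.3356) = 1.505
Steady-state peak = C₀ × R = 1.26 × 1.505 = 1.896 mg/L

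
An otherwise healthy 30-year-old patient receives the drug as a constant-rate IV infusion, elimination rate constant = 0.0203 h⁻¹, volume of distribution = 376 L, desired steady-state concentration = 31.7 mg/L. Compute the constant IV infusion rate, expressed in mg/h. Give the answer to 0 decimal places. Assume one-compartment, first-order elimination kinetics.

CL = k × Vd = 0.02030 × 376 = 7.633 L/h
At steady state, infusion rate R₀ = Css × CL = 31.7 × 7.633 = 242.0 mg/h

242 mg/h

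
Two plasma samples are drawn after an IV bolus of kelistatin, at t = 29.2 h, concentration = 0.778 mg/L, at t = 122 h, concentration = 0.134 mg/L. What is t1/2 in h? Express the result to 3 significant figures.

36.6 h

k = ln(C₁/C₂) / (t₂ − t₁) = ln(0.778/0.134) / (122 − 29.2)
  = 1.759 / 92.80 = 0.01895 h⁻¹
t½ = ln2 / k = 0.693147 / 0.01895 = 36.58 h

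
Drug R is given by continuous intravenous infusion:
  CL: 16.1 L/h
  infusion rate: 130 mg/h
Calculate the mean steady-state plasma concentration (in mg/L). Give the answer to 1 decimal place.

At steady state Css = R₀ / CL = 130 / 16.10 = 8.075 mg/L

8.1 mg/L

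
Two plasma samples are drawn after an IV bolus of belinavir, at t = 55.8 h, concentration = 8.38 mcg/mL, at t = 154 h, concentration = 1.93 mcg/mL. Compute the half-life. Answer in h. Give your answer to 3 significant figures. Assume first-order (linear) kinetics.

46.4 h

k = ln(C₁/C₂) / (t₂ − t₁) = ln(8.38/1.93) / (154 − 55.8)
  = 1.468 / 98.20 = 0.01495 h⁻¹
t½ = ln2 / k = 0.693147 / 0.01495 = 46.36 h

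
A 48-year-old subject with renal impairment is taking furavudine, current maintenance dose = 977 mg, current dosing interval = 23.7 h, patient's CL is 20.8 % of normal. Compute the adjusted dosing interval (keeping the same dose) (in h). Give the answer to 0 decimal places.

To keep the same average steady-state level, dosing rate must scale with clearance.
CL ratio = 20.8 / 100 = 0.2080
New interval (same dose) = 23.7 / 0.2080 = 113.9 h

114 h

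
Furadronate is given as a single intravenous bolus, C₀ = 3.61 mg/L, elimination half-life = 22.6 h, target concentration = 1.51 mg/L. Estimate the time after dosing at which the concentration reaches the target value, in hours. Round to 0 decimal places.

28 h

k = ln2 / t½ = 0.693147 / 22.6 = 0.03067 h⁻¹
t = ln(C₀ / C) / k = ln(3.610 / 1.51) / 0.03067
  = ln(2.391) / 0.03067 = 0.8717 / 0.03067 = 28.42 h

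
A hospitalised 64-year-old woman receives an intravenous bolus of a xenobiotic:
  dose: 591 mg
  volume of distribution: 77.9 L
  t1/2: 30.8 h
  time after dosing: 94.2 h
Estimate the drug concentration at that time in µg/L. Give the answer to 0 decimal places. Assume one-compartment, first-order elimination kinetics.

911 µg/L

C₀ = Dose / Vd = 591.0 / 77.9 = 7.587 mg/L
k = ln2 / t½ = 0.693147 / 30.8 = 0.02250 h⁻¹
C = C₀ · e^(−k·t) = 7.587 × e^(−0.02250 × 94.2)
  = 7.587 × 0.1201 = 0.9112 mg/L
Convert: 0.9112 mg/L × 1000 = 911.2 µg/L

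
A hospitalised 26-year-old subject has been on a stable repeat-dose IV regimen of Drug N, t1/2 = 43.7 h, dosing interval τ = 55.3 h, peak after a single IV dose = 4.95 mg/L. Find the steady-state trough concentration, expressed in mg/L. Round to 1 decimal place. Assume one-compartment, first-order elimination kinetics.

3.5 mg/L

k = ln2 / t½ = 0.693147 / 43.7 = 0.01586 h⁻¹
e^(−kτ) = e^(−0.01586 × 55.3) = 0.4160
Accumulation ratio R = 1 / (1 − e^(−kτ)) = 1 / (1 − 0.4160) = 1.712
Steady-state trough = C₀ × R × e^(−kτ) = 4.95 × 1.712 × 0.4160 = 3.525 mg/L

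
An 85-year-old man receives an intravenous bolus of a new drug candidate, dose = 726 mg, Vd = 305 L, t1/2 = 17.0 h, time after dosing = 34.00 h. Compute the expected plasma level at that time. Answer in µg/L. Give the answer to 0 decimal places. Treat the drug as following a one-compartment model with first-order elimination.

C₀ = Dose / Vd = 726.0 / 305 = 2.380 mg/L
k = ln2 / t½ = 0.693147 / 17.0 = 0.04077 h⁻¹
t / t½ = 34.00 / 17.0 = 2 half-lives
C = C₀ × (1/2)^2 = 2.380 × 0.2500 = 0.5950 mg/L
Convert: 0.5950 mg/L × 1000 = 595.0 µg/L

595 µg/L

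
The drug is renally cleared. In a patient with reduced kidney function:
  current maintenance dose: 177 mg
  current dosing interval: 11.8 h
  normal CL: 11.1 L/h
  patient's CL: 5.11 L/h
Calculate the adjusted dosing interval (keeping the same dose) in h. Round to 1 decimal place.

25.6 h

To keep the same average steady-state level, dosing rate must scale with clearance.
CL ratio = 5.11 / 11.1 = 0.4604
New interval (same dose) = 11.8 / 0.4604 = 25.63 h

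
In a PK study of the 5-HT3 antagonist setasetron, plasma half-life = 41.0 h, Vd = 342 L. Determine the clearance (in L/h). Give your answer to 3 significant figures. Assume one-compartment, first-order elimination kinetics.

k = ln2 / t½ = 0.693147 / 41.0 = 0.01691 h⁻¹
CL = k × Vd = 0.01691 × 342 = 5.783 L/h

5.78 L/h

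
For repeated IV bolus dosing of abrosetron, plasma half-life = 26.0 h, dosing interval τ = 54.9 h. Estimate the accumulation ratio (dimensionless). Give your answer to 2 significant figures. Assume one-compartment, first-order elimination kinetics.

k = ln2 / t½ = 0.693147 / 26.0 = 0.02666 h⁻¹
e^(−kτ) = e^(−0.02666 × 54.9) = 0.2314
Accumulation ratio R = 1 / (1 − e^(−kτ)) = 1 / (1 − 0.2314) = 1.301

1.3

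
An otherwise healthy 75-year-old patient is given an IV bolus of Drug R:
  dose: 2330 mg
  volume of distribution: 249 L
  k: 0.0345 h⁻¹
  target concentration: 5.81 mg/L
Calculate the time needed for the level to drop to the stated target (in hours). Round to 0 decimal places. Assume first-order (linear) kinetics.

14 h

C₀ = Dose / Vd = 2330 / 249 = 9.357 mg/L
t = ln(C₀ / C) / k = ln(9.357 / 5.81) / 0.03450
  = ln(1.610) / 0.03450 = 0.4762 / 0.03450 = 13.80 h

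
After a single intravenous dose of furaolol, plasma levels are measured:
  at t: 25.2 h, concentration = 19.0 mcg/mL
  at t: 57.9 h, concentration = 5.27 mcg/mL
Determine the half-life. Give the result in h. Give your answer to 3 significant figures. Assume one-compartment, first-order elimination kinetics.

17.7 h

k = ln(C₁/C₂) / (t₂ − t₁) = ln(19.0/5.27) / (57.9 − 25.2)
  = 1.282 / 32.70 = 0.03920 h⁻¹
t½ = ln2 / k = 0.693147 / 0.03920 = 17.68 h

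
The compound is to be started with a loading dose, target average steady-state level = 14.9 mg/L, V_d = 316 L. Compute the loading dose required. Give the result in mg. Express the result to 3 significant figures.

4710 mg

LD = Css × Vd = 14.9 × 316 = 4708 mg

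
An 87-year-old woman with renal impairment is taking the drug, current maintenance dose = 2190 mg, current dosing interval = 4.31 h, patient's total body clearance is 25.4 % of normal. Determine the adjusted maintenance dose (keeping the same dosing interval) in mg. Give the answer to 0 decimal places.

556 mg

To keep the same average steady-state level, dosing rate must scale with clearance.
CL ratio = 25.4 / 100 = 0.2540
New dose (same interval) = 2190 × 0.2540 = 556.3 mg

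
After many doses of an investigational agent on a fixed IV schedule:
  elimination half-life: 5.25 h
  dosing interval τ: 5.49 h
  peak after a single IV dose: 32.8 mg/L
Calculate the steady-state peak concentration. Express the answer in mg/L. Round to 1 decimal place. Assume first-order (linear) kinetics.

63.6 mg/L

k = ln2 / t½ = 0.693147 / 5.25 = 0.1320 h⁻¹
e^(−kτ) = e^(−0.1320 × 5.49) = 0.4845
Accumulation ratio R = 1 / (1 − e^(−kτ)) = 1 / (1 − 0.4845) = 1.940
Steady-state peak = C₀ × R = 32.8 × 1.940 = 63.63 mg/L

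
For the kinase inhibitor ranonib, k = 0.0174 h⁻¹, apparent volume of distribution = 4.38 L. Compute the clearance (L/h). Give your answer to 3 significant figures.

CL = k × Vd = 0.0174 × 4.38 = 0.07621 L/h

0.0762 L/h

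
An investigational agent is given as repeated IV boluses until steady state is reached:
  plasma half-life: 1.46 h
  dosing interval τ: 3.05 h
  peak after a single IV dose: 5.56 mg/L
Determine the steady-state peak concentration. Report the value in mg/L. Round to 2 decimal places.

7.27 mg/L

k = ln2 / t½ = 0.693147 / 1.46 = 0.4748 h⁻¹
e^(−kτ) = e^(−0.4748 × 3.05) = 0.2350
Accumulation ratio R = 1 / (1 − e^(−kτ)) = 1 / (1 − 0.2350) = 1.307
Steady-state peak = C₀ × R = 5.56 × 1.307 = 7.267 mg/L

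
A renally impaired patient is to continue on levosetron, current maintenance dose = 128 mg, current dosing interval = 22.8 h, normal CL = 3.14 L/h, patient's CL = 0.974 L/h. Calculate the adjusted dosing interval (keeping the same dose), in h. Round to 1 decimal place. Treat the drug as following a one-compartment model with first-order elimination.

73.5 h

To keep the same average steady-state level, dosing rate must scale with clearance.
CL ratio = 0.974 / 3.14 = 0.3102
New interval (same dose) = 22.8 / 0.3102 = 73.50 h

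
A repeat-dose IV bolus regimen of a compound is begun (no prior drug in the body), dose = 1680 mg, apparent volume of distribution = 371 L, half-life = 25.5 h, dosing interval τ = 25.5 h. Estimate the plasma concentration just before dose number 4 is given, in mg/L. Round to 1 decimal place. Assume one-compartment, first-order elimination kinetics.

C₀ per dose = Dose / Vd = 1680 / 371 = 4.528 mg/L
k = ln2 / t½ = 0.693147 / 25.5 = 0.02718 h⁻¹
Fraction remaining after one interval: r = e^(−kτ) = e^(−0.02718 × 25.5) = 0.5000
Before dose 4, 3 doses have been given (aged 1τ, 2τ, 3τ).
C_trough = C₀ × (r + r² + … + r^3) = C₀ × r(1−r^3)/(1−r)
        = 4.528 × 0.5000 × (1 − 0.1250) / (1 − 0.5000) = 3.962 mg/L

4.0 mg/L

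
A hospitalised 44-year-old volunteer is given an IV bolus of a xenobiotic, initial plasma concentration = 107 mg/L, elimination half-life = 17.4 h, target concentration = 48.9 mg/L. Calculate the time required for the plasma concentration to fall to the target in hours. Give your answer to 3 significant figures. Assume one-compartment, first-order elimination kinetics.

19.7 h

k = ln2 / t½ = 0.693147 / 17.4 = 0.03984 h⁻¹
t = ln(C₀ / C) / k = ln(107.0 / 48.9) / 0.03984
  = ln(2.188) / 0.03984 = 0.7830 / 0.03984 = 19.65 h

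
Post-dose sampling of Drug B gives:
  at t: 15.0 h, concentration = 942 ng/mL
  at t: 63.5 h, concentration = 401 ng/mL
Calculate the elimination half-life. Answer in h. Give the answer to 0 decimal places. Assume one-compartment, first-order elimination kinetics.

39 h

k = ln(C₁/C₂) / (t₂ − t₁) = ln(942/401) / (63.5 − 15.0)
  = 0.8540 / 48.50 = 0.01761 h⁻¹
t½ = ln2 / k = 0.693147 / 0.01761 = 39.36 h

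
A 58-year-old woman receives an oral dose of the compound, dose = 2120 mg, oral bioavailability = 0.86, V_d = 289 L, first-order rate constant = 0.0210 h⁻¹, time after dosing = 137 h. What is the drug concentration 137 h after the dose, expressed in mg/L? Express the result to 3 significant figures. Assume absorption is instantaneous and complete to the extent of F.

Amount reaching circulation = F × Dose = 0.86 × 2120 = 1823 mg
C₀ = F·Dose / Vd = 1823 / 289 = 6.308 mg/L
C = C₀ · e^(−k·t) = 6.308 × e^(−0.02100 × 137)
  = 6.308 × 0.05630 = 0.3551 mg/L

0.355 mg/L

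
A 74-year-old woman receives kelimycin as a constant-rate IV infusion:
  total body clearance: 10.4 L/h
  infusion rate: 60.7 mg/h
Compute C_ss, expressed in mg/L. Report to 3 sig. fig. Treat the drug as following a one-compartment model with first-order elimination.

5.84 mg/L

At steady state Css = R₀ / CL = 60.7 / 10.40 = 5.837 mg/L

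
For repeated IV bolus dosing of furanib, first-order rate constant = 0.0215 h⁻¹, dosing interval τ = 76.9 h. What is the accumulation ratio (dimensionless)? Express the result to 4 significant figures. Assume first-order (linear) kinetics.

1.237

e^(−kτ) = e^(−0.02150 × 76.9) = 0.1914
Accumulation ratio R = 1 / (1 − e^(−kτ)) = 1 / (1 − 0.1914) = 1.237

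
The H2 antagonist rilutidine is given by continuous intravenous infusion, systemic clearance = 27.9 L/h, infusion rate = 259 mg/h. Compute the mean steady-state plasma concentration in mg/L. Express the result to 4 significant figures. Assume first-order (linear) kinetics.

9.283 mg/L

At steady state Css = R₀ / CL = 259 / 27.90 = 9.283 mg/L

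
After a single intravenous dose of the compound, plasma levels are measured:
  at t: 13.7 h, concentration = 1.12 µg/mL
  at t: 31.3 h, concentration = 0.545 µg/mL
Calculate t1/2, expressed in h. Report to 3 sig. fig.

16.9 h

k = ln(C₁/C₂) / (t₂ − t₁) = ln(1.12/0.545) / (31.3 − 13.7)
  = 0.7203 / 17.60 = 0.04093 h⁻¹
t½ = ln2 / k = 0.693147 / 0.04093 = 16.93 h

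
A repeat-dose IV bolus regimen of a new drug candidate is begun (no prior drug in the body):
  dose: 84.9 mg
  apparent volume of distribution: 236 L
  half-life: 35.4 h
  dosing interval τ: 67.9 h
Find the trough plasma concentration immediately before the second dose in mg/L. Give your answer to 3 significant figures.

0.0952 mg/L

C₀ per dose = Dose / Vd = 84.9 / 236 = 0.3597 mg/L
k = ln2 / t½ = 0.693147 / 35.4 = 0.01958 h⁻¹
Fraction remaining after one interval: r = e^(−kτ) = e^(−0.01958 × 67.9) = 0.2646
Before dose 2, 1 dose has been given (aged 1τ).
C_trough = C₀ × r = 0.3597 × 0.2646 = 0.09518 mg/L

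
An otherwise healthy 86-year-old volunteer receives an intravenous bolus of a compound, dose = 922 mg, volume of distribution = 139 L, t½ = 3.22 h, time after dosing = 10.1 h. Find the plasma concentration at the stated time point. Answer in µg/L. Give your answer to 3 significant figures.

754 µg/L

C₀ = Dose / Vd = 922.0 / 139 = 6.633 mg/L
k = ln2 / t½ = 0.693147 / 3.22 = 0.2153 h⁻¹
C = C₀ · e^(−k·t) = 6.633 × e^(−0.2153 × 10.1)
  = 6.633 × 0.1137 = 0.7542 mg/L
Convert: 0.7542 mg/L × 1000 = 754.2 µg/L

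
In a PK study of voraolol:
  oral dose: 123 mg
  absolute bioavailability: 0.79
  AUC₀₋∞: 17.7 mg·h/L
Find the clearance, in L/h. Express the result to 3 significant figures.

CL = F·Dose / AUC = 0.79 × 123 / 17.7 = 5.490 L/h

5.49 L/h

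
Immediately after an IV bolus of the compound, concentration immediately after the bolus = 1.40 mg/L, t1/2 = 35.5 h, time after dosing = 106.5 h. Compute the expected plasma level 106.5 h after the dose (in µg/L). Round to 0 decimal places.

175 µg/L

k = ln2 / t½ = 0.693147 / 35.5 = 0.01953 h⁻¹
t / t½ = 106.5 / 35.5 = 3 half-lives
C = C₀ × (1/2)^3 = 1.400 × 0.1250 = 0.1750 mg/L
Convert: 0.1750 mg/L × 1000 = 175.0 µg/L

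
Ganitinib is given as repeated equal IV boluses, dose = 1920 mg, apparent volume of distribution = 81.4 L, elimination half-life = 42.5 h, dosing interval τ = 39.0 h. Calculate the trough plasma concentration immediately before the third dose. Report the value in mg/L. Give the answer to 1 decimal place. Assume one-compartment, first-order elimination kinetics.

19.1 mg/L

C₀ per dose = Dose / Vd = 1920 / 81.4 = 23.59 mg/L
k = ln2 / t½ = 0.693147 / 42.5 = 0.01631 h⁻¹
Fraction remaining after one interval: r = e^(−kτ) = e^(−0.01631 × 39.0) = 0.5294
Before dose 3, 2 doses have been given (aged 1τ, 2τ).
C_trough = C₀ × (r + r²) = 23.59 × (0.5294 + 0.2803) = 19.10 mg/L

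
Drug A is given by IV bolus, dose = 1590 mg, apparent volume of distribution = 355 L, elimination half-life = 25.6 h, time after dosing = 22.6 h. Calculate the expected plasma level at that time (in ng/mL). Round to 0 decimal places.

C₀ = Dose / Vd = 1590 / 355 = 4.479 mg/L
k = ln2 / t½ = 0.693147 / 25.6 = 0.02708 h⁻¹
C = C₀ · e^(−k·t) = 4.479 × e^(−0.02708 × 22.6)
  = 4.479 × 0.5423 = 2.429 mg/L
Convert: 2.429 mg/L × 1000 = 2429 ng/mL

2429 ng/mL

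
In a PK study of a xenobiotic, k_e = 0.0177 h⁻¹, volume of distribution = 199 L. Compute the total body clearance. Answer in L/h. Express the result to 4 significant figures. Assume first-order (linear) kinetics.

3.522 L/h

CL = k × Vd = 0.0177 × 199 = 3.522 L/h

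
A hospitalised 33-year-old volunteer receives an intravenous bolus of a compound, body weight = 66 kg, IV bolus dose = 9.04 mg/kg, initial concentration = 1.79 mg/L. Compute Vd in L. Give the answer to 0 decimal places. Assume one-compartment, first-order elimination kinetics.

333 L

Dose = 9.04 × 66 = 596.6 mg
Vd = Dose / C₀ = 596.6 / 1.79 = 333.3 L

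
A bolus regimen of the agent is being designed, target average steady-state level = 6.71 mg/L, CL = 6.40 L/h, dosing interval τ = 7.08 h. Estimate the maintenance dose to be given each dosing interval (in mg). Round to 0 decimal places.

At steady state, Dose/τ = Css × CL.
Dose = Css × CL × τ = 6.71 × 6.400 × 7.08 = 304.0 mg

304 mg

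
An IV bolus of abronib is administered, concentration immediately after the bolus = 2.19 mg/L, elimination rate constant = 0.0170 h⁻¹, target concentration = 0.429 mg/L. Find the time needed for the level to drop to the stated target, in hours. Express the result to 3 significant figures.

95.9 h

t = ln(C₀ / C) / k = ln(2.190 / 0.429) / 0.01700
  = ln(5.105) / 0.01700 = 1.630 / 0.01700 = 95.88 h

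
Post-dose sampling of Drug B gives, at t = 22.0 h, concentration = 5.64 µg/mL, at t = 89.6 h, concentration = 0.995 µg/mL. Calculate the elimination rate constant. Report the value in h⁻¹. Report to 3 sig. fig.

0.0257 h⁻¹

k = ln(C₁/C₂) / (t₂ − t₁) = ln(5.64/0.995) / (89.6 − 22.0)
  = 1.735 / 67.60 = 0.02567 h⁻¹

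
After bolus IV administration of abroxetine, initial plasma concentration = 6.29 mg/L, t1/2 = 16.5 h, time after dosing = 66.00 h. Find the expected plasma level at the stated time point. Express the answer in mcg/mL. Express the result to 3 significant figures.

0.393 mcg/mL

k = ln2 / t½ = 0.693147 / 16.5 = 0.04201 h⁻¹
t / t½ = 66.00 / 16.5 = 4 half-lives
C = C₀ × (1/2)^4 = 6.290 × 0.06250 = 0.3931 mg/L
(0.3931 mg/L = 0.3931 mcg/mL)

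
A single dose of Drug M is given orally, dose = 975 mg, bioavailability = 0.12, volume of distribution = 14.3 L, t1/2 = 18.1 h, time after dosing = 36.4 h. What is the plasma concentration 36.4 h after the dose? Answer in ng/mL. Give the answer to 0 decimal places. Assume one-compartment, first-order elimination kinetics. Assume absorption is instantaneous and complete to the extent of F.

2030 ng/mL

Amount reaching circulation = F × Dose = 0.12 × 975.0 = 117.0 mg
C₀ = F·Dose / Vd = 117.0 / 14.3 = 8.182 mg/L
k = ln2 / t½ = 0.693147 / 18.1 = 0.03830 h⁻¹
C = C₀ · e^(−k·t) = 8.182 × e^(−0.03830 × 36.4)
  = 8.182 × 0.2481 = 2.030 mg/L
Convert: 2.030 mg/L × 1000 = 2030 ng/mL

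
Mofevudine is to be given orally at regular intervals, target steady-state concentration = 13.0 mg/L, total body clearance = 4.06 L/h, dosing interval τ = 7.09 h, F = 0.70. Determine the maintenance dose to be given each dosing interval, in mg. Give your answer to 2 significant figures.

At steady state, F × (Dose/τ) = Css × CL.
Dose = Css × CL × τ / F = 13.0 × 4.060 × 7.09 / 0.70 = 534.6 mg

530 mg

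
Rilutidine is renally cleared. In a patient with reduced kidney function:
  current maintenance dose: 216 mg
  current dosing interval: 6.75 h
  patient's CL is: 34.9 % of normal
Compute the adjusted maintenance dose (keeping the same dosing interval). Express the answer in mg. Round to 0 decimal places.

To keep the same average steady-state level, dosing rate must scale with clearance.
CL ratio = 34.9 / 100 = 0.3490
New dose (same interval) = 216 × 0.3490 = 75.38 mg

75 mg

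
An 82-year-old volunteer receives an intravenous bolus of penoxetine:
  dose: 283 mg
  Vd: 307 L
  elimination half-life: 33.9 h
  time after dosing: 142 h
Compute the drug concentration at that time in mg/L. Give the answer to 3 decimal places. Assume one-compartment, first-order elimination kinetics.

0.051 mg/L

C₀ = Dose / Vd = 283.0 / 307 = 0.9218 mg/L
k = ln2 / t½ = 0.693147 / 33.9 = 0.02045 h⁻¹
C = C₀ · e^(−k·t) = 0.9218 × e^(−0.02045 × 142)
  = 0.9218 × 0.05481 = 0.05052 mg/L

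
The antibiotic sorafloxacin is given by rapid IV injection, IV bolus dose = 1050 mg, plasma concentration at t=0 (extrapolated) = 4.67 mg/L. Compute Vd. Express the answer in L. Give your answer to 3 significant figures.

225 L

Vd = Dose / C₀ = 1050 / 4.67 = 224.8 L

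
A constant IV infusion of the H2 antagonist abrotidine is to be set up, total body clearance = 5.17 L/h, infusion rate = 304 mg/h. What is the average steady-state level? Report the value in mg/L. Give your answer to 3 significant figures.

At steady state Css = R₀ / CL = 304 / 5.170 = 58.80 mg/L

58.8 mg/L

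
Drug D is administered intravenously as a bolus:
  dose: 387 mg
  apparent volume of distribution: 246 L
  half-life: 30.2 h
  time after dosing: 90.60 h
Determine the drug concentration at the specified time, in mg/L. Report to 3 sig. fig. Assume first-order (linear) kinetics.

C₀ = Dose / Vd = 387.0 / 246 = 1.573 mg/L
k = ln2 / t½ = 0.693147 / 30.2 = 0.02295 h⁻¹
t / t½ = 90.60 / 30.2 = 3 half-lives
C = C₀ × (1/2)^3 = 1.573 × 0.1250 = 0.1966 mg/L

0.197 mg/L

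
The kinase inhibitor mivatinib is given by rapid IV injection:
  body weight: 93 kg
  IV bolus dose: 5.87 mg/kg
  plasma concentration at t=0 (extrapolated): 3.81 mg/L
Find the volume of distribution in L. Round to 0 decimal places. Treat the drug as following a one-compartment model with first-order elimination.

143 L

Dose = 5.87 × 93 = 545.9 mg
Vd = Dose / C₀ = 545.9 / 3.81 = 143.3 L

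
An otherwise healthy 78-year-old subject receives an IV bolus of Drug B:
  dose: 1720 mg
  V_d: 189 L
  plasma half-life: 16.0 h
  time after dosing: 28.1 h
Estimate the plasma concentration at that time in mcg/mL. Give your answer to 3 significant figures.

C₀ = Dose / Vd = 1720 / 189 = 9.101 mg/L
k = ln2 / t½ = 0.693147 / 16.0 = 0.04332 h⁻¹
C = C₀ · e^(−k·t) = 9.101 × e^(−0.04332 × 28.1)
  = 9.101 × 0.2960 = 2.694 mg/L
(2.694 mg/L = 2.694 mcg/mL)

2.69 mcg/mL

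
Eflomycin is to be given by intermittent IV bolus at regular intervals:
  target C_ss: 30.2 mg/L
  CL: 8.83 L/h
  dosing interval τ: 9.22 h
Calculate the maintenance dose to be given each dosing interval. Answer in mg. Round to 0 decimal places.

2459 mg

At steady state, Dose/τ = Css × CL.
Dose = Css × CL × τ = 30.2 × 8.830 × 9.22 = 2459 mg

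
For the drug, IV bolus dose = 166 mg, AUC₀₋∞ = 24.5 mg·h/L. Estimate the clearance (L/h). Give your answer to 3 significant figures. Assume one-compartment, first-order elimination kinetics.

CL = Dose / AUC = 166 / 24.5 = 6.776 L/h

6.78 L/h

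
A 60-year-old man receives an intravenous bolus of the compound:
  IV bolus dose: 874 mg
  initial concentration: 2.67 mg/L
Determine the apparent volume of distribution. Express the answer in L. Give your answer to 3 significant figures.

Vd = Dose / C₀ = 874.0 / 2.67 = 327.3 L

327 L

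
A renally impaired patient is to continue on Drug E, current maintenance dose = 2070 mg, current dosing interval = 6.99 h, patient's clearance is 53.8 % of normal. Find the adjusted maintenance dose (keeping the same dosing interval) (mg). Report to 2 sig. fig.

1100 mg

To keep the same average steady-state level, dosing rate must scale with clearance.
CL ratio = 53.8 / 100 = 0.5380
New dose (same interval) = 2070 × 0.5380 = 1114 mg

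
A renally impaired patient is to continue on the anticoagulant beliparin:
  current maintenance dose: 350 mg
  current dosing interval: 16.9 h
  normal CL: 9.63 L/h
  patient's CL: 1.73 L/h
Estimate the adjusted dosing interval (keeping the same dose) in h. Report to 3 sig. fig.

94.1 h

To keep the same average steady-state level, dosing rate must scale with clearance.
CL ratio = 1.73 / 9.63 = 0.1796
New interval (same dose) = 16.9 / 0.1796 = 94.10 h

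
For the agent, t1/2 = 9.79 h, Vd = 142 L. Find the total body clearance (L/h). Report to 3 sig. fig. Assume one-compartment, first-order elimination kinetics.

10.1 L/h

k = ln2 / t½ = 0.693147 / 9.79 = 0.07080 h⁻¹
CL = k × Vd = 0.07080 × 142 = 10.05 L/h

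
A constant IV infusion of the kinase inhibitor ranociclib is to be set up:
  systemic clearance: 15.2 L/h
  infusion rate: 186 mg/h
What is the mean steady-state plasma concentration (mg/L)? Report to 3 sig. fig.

At steady state Css = R₀ / CL = 186 / 15.20 = 12.24 mg/L

12.2 mg/L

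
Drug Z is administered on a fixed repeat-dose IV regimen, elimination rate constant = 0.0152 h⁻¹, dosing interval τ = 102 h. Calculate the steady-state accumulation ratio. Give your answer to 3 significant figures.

1.27

e^(−kτ) = e^(−0.01520 × 102) = 0.2122
Accumulation ratio R = 1 / (1 − e^(−kτ)) = 1 / (1 − 0.2122) = 1.269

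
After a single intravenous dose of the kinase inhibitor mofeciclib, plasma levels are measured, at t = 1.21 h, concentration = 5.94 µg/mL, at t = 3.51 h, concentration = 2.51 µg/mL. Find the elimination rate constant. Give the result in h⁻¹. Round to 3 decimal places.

k = ln(C₁/C₂) / (t₂ − t₁) = ln(5.94/2.51) / (3.51 − 1.21)
  = 0.8614 / 2.300 = 0.3745 h⁻¹

0.375 h⁻¹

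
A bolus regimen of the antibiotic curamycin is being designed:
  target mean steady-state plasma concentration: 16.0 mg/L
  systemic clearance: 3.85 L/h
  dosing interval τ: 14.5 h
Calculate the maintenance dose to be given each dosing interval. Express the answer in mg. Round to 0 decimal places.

893 mg

At steady state, Dose/τ = Css × CL.
Dose = Css × CL × τ = 16.0 × 3.850 × 14.5 = 893.2 mg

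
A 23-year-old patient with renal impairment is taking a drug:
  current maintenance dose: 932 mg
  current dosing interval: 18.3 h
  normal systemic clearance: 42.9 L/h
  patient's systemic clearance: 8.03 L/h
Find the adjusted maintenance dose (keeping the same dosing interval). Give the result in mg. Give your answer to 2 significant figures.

170 mg

To keep the same average steady-state level, dosing rate must scale with clearance.
CL ratio = 8.03 / 42.9 = 0.1872
New dose (same interval) = 932 × 0.1872 = 174.5 mg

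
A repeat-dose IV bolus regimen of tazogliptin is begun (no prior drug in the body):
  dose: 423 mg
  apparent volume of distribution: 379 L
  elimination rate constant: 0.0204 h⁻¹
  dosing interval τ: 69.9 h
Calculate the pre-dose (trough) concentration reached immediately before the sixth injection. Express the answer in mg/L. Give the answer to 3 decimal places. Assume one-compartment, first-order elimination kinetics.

0.353 mg/L

C₀ per dose = Dose / Vd = 423 / 379 = 1.116 mg/L
Fraction remaining after one interval: r = e^(−kτ) = e^(−0.02040 × 69.9) = 0.2403
Before dose 6, 5 doses have been given (aged 1τ, 2τ, 3τ, 4τ, 5τ).
C_trough = C₀ × (r + r² + … + r^5) = C₀ × r(1−r^5)/(1−r)
        = 1.116 × 0.2403 × (1 − 0.0008013) / (1 − 0.2403) = 0.3527 mg/L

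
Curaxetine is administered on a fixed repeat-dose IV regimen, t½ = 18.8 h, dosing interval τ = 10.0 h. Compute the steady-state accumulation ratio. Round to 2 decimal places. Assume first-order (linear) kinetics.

3.24

k = ln2 / t½ = 0.693147 / 18.8 = 0.03687 h⁻¹
e^(−kτ) = e^(−0.03687 × 10.0) = 0.6916
Accumulation ratio R = 1 / (1 − e^(−kτ)) = 1 / (1 − 0.6916) = 3.243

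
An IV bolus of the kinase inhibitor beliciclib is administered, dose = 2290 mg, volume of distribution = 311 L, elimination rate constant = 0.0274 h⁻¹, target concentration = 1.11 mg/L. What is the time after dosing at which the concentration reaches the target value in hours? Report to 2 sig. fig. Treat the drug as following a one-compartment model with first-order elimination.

C₀ = Dose / Vd = 2290 / 311 = 7.363 mg/L
t = ln(C₀ / C) / k = ln(7.363 / 1.11) / 0.02740
  = ln(6.633) / 0.02740 = 1.892 / 0.02740 = 69.05 h

69 h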